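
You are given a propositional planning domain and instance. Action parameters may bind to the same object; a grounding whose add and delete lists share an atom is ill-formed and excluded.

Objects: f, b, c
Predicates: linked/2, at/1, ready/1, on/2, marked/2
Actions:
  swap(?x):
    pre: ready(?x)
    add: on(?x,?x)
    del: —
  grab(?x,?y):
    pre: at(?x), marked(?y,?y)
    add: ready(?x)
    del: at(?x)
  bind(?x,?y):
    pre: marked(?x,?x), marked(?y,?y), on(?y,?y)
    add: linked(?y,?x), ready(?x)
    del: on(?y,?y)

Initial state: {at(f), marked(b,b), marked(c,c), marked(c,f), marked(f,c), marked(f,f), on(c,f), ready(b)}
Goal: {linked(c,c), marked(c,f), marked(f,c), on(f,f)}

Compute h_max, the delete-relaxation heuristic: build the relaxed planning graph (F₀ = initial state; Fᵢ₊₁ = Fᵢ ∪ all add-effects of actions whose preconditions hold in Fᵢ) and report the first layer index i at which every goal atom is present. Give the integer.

F0 = init (8 atoms)
F1 = F0 ∪ {on(b,b), ready(f)}  (10 atoms)
F2 = F1 ∪ {linked(b,b), linked(b,c), linked(b,f), on(f,f), ready(c)}  (15 atoms)
F3 = F2 ∪ {linked(f,b), linked(f,c), linked(f,f), on(c,c)}  (19 atoms)
F4 = F3 ∪ {linked(c,b), linked(c,c), linked(c,f)}  (22 atoms)
goal ⊆ F4  ⇒  h_max = 4

4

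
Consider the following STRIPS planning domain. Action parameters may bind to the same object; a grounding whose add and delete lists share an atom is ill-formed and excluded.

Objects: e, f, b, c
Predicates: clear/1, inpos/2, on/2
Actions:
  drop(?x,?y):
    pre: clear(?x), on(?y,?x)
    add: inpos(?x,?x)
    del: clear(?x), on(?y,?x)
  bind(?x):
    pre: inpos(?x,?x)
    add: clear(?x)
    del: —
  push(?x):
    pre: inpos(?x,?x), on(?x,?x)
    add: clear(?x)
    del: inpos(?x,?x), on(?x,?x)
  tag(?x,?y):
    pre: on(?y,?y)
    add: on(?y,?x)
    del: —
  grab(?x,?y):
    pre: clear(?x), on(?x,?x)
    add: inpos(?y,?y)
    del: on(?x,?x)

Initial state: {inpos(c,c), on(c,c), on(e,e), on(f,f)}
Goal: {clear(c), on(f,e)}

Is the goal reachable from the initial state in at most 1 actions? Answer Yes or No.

No

1. bind(c)  →  {clear(c), inpos(c,c), on(c,c), on(e,e), on(f,f)}
2. tag(e,f)  →  {clear(c), inpos(c,c), on(c,c), on(e,e), on(f,e), on(f,f)}
optimal plan length = 2; 2 > 1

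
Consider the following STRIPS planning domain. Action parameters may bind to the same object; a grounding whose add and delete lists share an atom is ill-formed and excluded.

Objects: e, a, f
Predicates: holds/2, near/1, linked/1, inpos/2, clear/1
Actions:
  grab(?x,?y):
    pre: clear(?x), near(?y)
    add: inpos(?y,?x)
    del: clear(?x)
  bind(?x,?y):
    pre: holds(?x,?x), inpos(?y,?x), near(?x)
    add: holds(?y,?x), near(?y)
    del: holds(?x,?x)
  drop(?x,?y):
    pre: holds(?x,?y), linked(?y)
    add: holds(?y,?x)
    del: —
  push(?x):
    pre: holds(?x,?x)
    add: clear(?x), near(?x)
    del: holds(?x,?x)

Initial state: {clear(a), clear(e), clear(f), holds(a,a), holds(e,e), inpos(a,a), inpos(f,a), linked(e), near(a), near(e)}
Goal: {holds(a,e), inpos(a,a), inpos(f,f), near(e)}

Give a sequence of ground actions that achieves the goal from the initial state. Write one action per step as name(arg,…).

grab(e,a); bind(e,a); bind(a,f); grab(f,f)

1. grab(e,a)  →  {clear(a), clear(f), holds(a,a), holds(e,e), inpos(a,a), inpos(a,e), inpos(f,a), linked(e), near(a), near(e)}
2. bind(e,a)  →  {clear(a), clear(f), holds(a,a), holds(a,e), inpos(a,a), inpos(a,e), inpos(f,a), linked(e), near(a), near(e)}
3. bind(a,f)  →  {clear(a), clear(f), holds(a,e), holds(f,a), inpos(a,a), inpos(a,e), inpos(f,a), linked(e), near(a), near(e), near(f)}
4. grab(f,f)  →  {clear(a), holds(a,e), holds(f,a), inpos(a,a), inpos(a,e), inpos(f,a), inpos(f,f), linked(e), near(a), near(e), near(f)}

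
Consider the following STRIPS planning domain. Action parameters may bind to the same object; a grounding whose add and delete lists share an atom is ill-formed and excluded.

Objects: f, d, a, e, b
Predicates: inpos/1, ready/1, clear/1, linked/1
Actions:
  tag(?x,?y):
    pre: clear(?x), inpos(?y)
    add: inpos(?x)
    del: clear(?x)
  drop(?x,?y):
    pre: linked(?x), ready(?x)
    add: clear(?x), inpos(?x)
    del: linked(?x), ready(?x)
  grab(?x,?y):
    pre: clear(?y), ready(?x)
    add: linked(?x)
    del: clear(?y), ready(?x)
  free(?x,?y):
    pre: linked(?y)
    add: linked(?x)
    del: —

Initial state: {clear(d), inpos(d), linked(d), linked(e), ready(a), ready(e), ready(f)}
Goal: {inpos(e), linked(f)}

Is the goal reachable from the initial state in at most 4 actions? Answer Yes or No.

1. drop(e,f)  →  {clear(d), clear(e), inpos(d), inpos(e), linked(d), ready(a), ready(f)}
2. grab(f,d)  →  {clear(e), inpos(d), inpos(e), linked(d), linked(f), ready(a)}
optimal plan length = 2; 2 ≤ 4

Yes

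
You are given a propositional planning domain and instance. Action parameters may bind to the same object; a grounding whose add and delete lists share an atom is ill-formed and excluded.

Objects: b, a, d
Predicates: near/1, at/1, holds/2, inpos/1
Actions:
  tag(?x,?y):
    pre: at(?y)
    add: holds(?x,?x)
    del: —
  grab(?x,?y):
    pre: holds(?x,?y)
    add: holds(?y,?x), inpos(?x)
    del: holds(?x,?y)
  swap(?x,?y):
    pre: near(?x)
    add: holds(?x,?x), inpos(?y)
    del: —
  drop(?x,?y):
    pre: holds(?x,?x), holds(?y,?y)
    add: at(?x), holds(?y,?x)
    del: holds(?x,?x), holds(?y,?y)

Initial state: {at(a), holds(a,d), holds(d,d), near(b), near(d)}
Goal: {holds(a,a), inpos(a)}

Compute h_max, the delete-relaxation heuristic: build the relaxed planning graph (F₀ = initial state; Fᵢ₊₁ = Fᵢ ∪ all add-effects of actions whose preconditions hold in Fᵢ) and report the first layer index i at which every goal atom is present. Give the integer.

F0 = init (5 atoms)
F1 = F0 ∪ {holds(a,a), holds(b,b), holds(d,a), inpos(a), inpos(b), inpos(d)}  (11 atoms)
goal ⊆ F1  ⇒  h_max = 1

1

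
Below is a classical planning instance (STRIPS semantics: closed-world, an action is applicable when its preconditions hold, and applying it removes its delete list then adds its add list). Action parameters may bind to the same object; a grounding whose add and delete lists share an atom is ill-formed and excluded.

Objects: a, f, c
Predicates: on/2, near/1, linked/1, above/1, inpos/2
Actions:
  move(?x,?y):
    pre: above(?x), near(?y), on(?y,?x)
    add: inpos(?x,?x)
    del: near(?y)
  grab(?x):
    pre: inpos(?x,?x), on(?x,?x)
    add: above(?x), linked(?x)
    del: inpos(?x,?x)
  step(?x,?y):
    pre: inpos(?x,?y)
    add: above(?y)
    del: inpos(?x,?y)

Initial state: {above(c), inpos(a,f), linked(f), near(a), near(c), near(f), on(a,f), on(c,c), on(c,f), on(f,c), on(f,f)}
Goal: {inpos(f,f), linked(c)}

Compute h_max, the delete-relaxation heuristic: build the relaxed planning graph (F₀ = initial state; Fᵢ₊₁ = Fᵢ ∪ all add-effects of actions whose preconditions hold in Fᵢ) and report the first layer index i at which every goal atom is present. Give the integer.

2

F0 = init (11 atoms)
F1 = F0 ∪ {above(f), inpos(c,c)}  (13 atoms)
F2 = F1 ∪ {inpos(f,f), linked(c)}  (15 atoms)
goal ⊆ F2  ⇒  h_max = 2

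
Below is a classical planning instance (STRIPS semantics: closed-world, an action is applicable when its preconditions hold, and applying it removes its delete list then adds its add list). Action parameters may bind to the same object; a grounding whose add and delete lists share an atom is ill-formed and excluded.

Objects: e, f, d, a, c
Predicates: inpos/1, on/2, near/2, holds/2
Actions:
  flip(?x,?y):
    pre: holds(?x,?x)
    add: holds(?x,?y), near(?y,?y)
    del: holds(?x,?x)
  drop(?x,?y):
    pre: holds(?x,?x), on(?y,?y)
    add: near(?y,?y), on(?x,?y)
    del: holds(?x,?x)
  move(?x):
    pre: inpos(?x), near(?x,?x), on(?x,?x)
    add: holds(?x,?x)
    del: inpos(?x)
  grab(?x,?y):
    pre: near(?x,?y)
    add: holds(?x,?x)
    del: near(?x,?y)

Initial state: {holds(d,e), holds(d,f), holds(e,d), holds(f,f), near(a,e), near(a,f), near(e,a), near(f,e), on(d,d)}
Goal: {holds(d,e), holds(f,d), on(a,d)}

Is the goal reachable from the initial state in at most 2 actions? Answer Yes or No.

No

1. flip(f,d)  →  {holds(d,e), holds(d,f), holds(e,d), holds(f,d), near(a,e), near(a,f), near(d,d), near(e,a), near(f,e), on(d,d)}
2. grab(a,e)  →  {holds(a,a), holds(d,e), holds(d,f), holds(e,d), holds(f,d), near(a,f), near(d,d), near(e,a), near(f,e), on(d,d)}
3. drop(a,d)  →  {holds(d,e), holds(d,f), holds(e,d), holds(f,d), near(a,f), near(d,d), near(e,a), near(f,e), on(a,d), on(d,d)}
optimal plan length = 3; 3 > 2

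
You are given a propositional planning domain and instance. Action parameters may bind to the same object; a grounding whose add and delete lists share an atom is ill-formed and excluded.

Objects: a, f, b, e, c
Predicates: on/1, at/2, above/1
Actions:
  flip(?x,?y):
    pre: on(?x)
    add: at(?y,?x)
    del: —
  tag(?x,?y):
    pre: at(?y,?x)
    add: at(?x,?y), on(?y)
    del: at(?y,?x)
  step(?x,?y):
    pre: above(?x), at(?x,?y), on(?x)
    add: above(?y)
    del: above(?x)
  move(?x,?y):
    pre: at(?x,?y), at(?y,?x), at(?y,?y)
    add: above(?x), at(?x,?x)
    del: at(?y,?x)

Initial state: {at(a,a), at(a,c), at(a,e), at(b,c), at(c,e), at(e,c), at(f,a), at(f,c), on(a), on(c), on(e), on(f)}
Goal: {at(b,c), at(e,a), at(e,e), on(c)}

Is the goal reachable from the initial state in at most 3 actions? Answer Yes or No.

Yes

1. flip(a,e)  →  {at(a,a), at(a,c), at(a,e), at(b,c), at(c,e), at(e,a), at(e,c), at(f,a), at(f,c), on(a), on(c), on(e), on(f)}
2. flip(e,e)  →  {at(a,a), at(a,c), at(a,e), at(b,c), at(c,e), at(e,a), at(e,c), at(e,e), at(f,a), at(f,c), on(a), on(c), on(e), on(f)}
optimal plan length = 2; 2 ≤ 3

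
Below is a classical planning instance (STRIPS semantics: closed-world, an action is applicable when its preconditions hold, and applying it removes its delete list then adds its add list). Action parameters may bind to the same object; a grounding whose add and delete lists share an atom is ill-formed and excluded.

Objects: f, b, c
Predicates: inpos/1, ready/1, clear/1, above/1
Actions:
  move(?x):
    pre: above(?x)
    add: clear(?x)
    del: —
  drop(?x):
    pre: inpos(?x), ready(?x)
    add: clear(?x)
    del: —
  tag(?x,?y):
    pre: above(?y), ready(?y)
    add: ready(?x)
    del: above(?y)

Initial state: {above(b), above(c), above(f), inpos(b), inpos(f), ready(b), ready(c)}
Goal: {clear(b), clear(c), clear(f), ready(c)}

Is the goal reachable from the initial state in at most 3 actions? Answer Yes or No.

1. move(f)  →  {above(b), above(c), above(f), clear(f), inpos(b), inpos(f), ready(b), ready(c)}
2. move(b)  →  {above(b), above(c), above(f), clear(b), clear(f), inpos(b), inpos(f), ready(b), ready(c)}
3. move(c)  →  {above(b), above(c), above(f), clear(b), clear(c), clear(f), inpos(b), inpos(f), ready(b), ready(c)}
optimal plan length = 3; 3 ≤ 3

Yes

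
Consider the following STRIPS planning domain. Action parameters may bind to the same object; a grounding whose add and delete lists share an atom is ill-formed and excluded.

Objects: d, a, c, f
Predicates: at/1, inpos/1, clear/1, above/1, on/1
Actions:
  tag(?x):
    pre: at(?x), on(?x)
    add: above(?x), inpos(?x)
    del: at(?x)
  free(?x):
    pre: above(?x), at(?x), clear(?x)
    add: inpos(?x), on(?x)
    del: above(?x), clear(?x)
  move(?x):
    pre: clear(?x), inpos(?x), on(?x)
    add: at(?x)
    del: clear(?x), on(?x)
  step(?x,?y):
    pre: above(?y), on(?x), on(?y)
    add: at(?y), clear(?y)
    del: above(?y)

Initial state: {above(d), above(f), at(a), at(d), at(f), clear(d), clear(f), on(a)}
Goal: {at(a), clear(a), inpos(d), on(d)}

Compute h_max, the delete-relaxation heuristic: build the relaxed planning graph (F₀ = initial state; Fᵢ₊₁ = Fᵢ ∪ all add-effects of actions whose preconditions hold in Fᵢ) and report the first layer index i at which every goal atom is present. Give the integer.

2

F0 = init (8 atoms)
F1 = F0 ∪ {above(a), inpos(a), inpos(d), inpos(f), on(d), on(f)}  (14 atoms)
F2 = F1 ∪ {clear(a)}  (15 atoms)
goal ⊆ F2  ⇒  h_max = 2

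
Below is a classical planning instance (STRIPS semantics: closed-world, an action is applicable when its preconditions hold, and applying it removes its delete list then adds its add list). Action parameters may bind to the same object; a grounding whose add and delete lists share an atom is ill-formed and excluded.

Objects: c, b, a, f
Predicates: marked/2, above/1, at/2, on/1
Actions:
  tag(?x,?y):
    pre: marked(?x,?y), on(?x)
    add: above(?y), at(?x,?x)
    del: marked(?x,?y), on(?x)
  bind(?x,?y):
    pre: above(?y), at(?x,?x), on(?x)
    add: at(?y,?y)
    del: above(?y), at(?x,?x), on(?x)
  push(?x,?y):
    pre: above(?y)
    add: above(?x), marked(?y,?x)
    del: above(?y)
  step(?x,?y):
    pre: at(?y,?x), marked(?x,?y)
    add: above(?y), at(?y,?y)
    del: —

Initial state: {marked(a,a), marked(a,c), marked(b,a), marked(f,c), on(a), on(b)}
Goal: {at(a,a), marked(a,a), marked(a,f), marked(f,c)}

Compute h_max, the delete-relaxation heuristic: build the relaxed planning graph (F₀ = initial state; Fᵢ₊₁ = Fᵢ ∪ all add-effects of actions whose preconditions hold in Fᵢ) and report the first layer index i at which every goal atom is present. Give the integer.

F0 = init (6 atoms)
F1 = F0 ∪ {above(a), above(c), at(a,a), at(b,b)}  (10 atoms)
F2 = F1 ∪ {above(b), above(f), at(c,c), marked(a,b), marked(a,f), marked(c,a), marked(c,b), marked(c,f)}  (18 atoms)
goal ⊆ F2  ⇒  h_max = 2

2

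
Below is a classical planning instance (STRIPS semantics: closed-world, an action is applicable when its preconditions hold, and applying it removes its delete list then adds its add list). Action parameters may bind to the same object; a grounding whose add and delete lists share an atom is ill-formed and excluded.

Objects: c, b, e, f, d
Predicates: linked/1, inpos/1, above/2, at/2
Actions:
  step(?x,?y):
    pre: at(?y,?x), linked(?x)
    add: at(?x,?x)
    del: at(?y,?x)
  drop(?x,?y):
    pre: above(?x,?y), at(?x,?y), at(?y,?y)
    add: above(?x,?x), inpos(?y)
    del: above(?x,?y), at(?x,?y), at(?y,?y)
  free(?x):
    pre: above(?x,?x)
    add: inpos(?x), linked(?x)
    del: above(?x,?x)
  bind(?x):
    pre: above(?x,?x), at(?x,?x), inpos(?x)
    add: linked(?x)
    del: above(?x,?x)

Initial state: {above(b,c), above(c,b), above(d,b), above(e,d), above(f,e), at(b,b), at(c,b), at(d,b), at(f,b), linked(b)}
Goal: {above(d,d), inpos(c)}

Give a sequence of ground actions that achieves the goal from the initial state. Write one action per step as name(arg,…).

1. drop(c,b)  →  {above(b,c), above(c,c), above(d,b), above(e,d), above(f,e), at(d,b), at(f,b), inpos(b), linked(b)}
2. step(b,f)  →  {above(b,c), above(c,c), above(d,b), above(e,d), above(f,e), at(b,b), at(d,b), inpos(b), linked(b)}
3. drop(d,b)  →  {above(b,c), above(c,c), above(d,d), above(e,d), above(f,e), inpos(b), linked(b)}
4. free(c)  →  {above(b,c), above(d,d), above(e,d), above(f,e), inpos(b), inpos(c), linked(b), linked(c)}

drop(c,b); step(b,f); drop(d,b); free(c)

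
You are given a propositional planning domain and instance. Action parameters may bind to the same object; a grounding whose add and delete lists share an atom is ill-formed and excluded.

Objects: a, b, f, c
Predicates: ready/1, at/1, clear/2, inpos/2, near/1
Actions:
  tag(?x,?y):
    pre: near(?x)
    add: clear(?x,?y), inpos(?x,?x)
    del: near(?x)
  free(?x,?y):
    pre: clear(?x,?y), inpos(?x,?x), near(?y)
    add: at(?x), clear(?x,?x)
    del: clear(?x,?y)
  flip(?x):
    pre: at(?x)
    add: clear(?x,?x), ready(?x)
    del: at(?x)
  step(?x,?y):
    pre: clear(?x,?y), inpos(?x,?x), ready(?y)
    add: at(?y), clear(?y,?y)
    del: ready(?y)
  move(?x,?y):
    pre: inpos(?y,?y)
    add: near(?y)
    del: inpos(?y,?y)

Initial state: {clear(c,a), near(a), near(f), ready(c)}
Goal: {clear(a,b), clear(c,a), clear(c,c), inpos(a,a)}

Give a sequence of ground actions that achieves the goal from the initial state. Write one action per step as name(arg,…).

tag(a,b); tag(f,c); step(f,c)

1. tag(a,b)  →  {clear(a,b), clear(c,a), inpos(a,a), near(f), ready(c)}
2. tag(f,c)  →  {clear(a,b), clear(c,a), clear(f,c), inpos(a,a), inpos(f,f), ready(c)}
3. step(f,c)  →  {at(c), clear(a,b), clear(c,a), clear(c,c), clear(f,c), inpos(a,a), inpos(f,f)}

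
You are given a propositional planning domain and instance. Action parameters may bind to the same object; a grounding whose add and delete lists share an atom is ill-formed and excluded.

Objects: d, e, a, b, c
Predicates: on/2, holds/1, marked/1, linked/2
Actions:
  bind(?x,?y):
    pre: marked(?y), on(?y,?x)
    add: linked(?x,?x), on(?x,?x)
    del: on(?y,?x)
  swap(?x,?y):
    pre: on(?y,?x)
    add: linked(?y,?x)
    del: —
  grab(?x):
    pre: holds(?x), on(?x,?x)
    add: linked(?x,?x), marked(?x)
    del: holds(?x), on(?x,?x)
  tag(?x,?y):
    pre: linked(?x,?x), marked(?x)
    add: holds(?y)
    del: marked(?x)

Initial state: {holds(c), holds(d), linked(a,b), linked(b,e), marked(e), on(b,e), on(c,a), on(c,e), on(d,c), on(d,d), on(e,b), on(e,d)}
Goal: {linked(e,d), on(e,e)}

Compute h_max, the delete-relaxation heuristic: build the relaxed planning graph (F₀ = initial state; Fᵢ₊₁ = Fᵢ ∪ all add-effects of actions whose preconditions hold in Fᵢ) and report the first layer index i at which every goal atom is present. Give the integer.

F0 = init (12 atoms)
F1 = F0 ∪ {linked(b,b), linked(c,a), linked(c,e), linked(d,c), linked(d,d), linked(e,b), linked(e,d), marked(d), on(b,b)}  (21 atoms)
F2 = F1 ∪ {holds(a), holds(b), holds(e), linked(c,c), on(c,c)}  (26 atoms)
F3 = F2 ∪ {marked(b), marked(c)}  (28 atoms)
F4 = F3 ∪ {linked(a,a), linked(e,e), on(a,a), on(e,e)}  (32 atoms)
goal ⊆ F4  ⇒  h_max = 4

4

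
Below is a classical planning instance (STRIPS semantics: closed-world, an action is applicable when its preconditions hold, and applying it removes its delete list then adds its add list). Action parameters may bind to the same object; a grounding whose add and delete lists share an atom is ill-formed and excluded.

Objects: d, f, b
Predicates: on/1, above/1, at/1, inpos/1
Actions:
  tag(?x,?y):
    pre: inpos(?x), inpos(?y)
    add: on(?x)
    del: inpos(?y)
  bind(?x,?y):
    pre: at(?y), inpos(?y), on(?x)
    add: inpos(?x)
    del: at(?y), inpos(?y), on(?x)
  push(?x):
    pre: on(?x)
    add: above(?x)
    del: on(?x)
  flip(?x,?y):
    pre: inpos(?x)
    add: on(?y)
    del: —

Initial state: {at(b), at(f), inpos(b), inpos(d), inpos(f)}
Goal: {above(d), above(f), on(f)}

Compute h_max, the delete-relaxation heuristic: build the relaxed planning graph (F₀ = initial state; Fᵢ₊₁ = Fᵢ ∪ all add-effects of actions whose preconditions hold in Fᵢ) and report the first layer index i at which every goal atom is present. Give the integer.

F0 = init (5 atoms)
F1 = F0 ∪ {on(b), on(d), on(f)}  (8 atoms)
F2 = F1 ∪ {above(b), above(d), above(f)}  (11 atoms)
goal ⊆ F2  ⇒  h_max = 2

2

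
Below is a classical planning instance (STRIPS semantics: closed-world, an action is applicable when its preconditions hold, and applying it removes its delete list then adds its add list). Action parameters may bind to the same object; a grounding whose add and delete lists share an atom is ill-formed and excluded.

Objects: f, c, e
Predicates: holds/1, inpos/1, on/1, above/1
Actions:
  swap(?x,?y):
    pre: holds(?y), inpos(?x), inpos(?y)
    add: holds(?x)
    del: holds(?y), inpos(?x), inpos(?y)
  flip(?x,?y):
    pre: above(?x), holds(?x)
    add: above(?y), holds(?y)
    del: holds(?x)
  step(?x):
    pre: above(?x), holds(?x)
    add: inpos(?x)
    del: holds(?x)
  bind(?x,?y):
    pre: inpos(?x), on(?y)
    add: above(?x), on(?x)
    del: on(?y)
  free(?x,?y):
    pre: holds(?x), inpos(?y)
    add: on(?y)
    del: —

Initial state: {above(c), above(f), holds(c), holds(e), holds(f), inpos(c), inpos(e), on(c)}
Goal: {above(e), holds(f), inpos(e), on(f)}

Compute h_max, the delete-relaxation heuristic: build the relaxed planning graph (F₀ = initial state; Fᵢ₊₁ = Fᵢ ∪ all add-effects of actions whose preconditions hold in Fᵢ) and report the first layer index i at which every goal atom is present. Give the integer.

F0 = init (8 atoms)
F1 = F0 ∪ {above(e), inpos(f), on(e)}  (11 atoms)
F2 = F1 ∪ {on(f)}  (12 atoms)
goal ⊆ F2  ⇒  h_max = 2

2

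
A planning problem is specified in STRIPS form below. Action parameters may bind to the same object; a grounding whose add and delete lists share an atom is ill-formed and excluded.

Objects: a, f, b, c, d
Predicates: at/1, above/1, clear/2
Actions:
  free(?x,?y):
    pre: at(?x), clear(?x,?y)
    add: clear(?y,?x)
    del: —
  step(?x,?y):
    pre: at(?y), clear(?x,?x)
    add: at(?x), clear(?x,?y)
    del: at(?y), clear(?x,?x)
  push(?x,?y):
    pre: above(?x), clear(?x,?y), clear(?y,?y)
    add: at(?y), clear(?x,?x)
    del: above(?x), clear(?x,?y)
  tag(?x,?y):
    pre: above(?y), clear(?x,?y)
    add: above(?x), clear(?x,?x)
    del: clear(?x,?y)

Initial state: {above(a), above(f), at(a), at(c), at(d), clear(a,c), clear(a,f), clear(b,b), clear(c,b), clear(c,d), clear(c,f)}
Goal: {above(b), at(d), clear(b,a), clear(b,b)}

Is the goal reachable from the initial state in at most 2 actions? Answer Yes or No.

No

1. free(c,b)  →  {above(a), above(f), at(a), at(c), at(d), clear(a,c), clear(a,f), clear(b,b), clear(b,c), clear(c,b), clear(c,d), clear(c,f)}
2. step(b,a)  →  {above(a), above(f), at(b), at(c), at(d), clear(a,c), clear(a,f), clear(b,a), clear(b,c), clear(c,b), clear(c,d), clear(c,f)}
3. tag(c,f)  →  {above(a), above(c), above(f), at(b), at(c), at(d), clear(a,c), clear(a,f), clear(b,a), clear(b,c), clear(c,b), clear(c,c), clear(c,d)}
4. tag(b,c)  →  {above(a), above(b), above(c), above(f), at(b), at(c), at(d), clear(a,c), clear(a,f), clear(b,a), clear(b,b), clear(c,b), clear(c,c), clear(c,d)}
optimal plan length = 4; 4 > 2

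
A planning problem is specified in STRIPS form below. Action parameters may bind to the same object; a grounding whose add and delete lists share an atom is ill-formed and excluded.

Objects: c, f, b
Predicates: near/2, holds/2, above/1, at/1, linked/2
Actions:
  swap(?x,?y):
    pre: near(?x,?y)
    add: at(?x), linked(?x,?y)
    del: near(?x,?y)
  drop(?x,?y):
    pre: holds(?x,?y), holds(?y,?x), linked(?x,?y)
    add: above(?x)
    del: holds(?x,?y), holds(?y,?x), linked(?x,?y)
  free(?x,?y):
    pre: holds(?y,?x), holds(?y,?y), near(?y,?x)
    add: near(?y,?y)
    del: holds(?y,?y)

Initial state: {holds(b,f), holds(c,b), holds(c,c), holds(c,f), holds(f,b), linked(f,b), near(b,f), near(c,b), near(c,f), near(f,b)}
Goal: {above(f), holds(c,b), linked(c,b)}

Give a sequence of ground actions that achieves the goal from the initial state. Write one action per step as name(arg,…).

swap(c,b); drop(f,b)

1. swap(c,b)  →  {at(c), holds(b,f), holds(c,b), holds(c,c), holds(c,f), holds(f,b), linked(c,b), linked(f,b), near(b,f), near(c,f), near(f,b)}
2. drop(f,b)  →  {above(f), at(c), holds(c,b), holds(c,c), holds(c,f), linked(c,b), near(b,f), near(c,f), near(f,b)}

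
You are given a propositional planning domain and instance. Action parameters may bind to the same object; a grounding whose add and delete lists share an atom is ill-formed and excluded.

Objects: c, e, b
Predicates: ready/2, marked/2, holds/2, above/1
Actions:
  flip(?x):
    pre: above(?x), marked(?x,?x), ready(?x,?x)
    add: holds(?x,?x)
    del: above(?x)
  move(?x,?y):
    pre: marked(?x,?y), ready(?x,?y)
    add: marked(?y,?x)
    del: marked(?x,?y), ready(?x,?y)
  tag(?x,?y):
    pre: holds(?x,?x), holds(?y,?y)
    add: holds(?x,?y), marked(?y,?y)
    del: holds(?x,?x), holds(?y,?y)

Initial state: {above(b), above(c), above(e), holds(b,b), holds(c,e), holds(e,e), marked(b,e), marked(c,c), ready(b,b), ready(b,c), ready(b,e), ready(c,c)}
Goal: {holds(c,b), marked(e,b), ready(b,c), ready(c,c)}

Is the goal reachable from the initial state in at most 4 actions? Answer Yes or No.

Yes

1. flip(c)  →  {above(b), above(e), holds(b,b), holds(c,c), holds(c,e), holds(e,e), marked(b,e), marked(c,c), ready(b,b), ready(b,c), ready(b,e), ready(c,c)}
2. move(b,e)  →  {above(b), above(e), holds(b,b), holds(c,c), holds(c,e), holds(e,e), marked(c,c), marked(e,b), ready(b,b), ready(b,c), ready(c,c)}
3. tag(c,b)  →  {above(b), above(e), holds(c,b), holds(c,e), holds(e,e), marked(b,b), marked(c,c), marked(e,b), ready(b,b), ready(b,c), ready(c,c)}
optimal plan length = 3; 3 ≤ 4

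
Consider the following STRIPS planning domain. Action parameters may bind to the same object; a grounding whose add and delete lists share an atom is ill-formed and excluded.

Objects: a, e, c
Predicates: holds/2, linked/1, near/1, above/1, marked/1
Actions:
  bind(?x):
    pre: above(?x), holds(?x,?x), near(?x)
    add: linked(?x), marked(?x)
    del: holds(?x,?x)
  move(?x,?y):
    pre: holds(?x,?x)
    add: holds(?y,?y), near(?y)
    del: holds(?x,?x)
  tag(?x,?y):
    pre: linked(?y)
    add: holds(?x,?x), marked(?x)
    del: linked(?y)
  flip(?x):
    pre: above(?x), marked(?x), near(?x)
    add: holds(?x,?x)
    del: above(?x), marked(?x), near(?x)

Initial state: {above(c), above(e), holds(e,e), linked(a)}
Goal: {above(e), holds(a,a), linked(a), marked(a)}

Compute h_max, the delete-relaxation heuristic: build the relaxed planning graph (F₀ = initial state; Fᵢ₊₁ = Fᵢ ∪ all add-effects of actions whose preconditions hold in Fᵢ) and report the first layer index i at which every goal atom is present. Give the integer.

F0 = init (4 atoms)
F1 = F0 ∪ {holds(a,a), holds(c,c), marked(a), marked(c), marked(e), near(a), near(c)}  (11 atoms)
goal ⊆ F1  ⇒  h_max = 1

1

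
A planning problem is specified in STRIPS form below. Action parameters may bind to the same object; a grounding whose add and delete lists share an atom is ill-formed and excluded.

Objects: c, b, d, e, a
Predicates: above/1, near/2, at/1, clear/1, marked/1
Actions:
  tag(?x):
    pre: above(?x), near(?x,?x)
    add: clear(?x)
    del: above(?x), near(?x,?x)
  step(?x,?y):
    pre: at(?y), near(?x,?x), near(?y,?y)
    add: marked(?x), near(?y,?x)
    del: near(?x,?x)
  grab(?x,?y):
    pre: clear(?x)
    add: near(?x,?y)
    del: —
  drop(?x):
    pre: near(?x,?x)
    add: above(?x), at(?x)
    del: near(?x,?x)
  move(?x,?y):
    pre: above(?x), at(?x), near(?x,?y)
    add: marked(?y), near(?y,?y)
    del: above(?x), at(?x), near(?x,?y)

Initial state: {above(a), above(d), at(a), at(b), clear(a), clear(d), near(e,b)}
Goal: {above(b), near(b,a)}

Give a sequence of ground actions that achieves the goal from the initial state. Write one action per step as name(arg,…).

grab(a,b); grab(a,a); move(a,b); step(a,b); drop(b)

1. grab(a,b)  →  {above(a), above(d), at(a), at(b), clear(a), clear(d), near(a,b), near(e,b)}
2. grab(a,a)  →  {above(a), above(d), at(a), at(b), clear(a), clear(d), near(a,a), near(a,b), near(e,b)}
3. move(a,b)  →  {above(d), at(b), clear(a), clear(d), marked(b), near(a,a), near(b,b), near(e,b)}
4. step(a,b)  →  {above(d), at(b), clear(a), clear(d), marked(a), marked(b), near(b,a), near(b,b), near(e,b)}
5. drop(b)  →  {above(b), above(d), at(b), clear(a), clear(d), marked(a), marked(b), near(b,a), near(e,b)}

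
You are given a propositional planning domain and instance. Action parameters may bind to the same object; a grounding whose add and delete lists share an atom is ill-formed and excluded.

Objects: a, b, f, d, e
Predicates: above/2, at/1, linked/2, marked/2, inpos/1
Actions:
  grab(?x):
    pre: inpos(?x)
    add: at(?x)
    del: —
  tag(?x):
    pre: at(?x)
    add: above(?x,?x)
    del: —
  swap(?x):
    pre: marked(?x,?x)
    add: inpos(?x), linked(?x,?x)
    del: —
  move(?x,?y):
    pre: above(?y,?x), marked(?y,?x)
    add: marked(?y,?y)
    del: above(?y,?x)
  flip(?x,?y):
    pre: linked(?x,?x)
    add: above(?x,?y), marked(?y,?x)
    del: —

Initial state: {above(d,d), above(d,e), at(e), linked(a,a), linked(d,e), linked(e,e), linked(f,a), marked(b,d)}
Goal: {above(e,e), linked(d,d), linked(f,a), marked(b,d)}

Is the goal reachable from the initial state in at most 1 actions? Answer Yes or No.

1. tag(e)  →  {above(d,d), above(d,e), above(e,e), at(e), linked(a,a), linked(d,e), linked(e,e), linked(f,a), marked(b,d)}
2. flip(e,d)  →  {above(d,d), above(d,e), above(e,d), above(e,e), at(e), linked(a,a), linked(d,e), linked(e,e), linked(f,a), marked(b,d), marked(d,e)}
3. move(e,d)  →  {above(d,d), above(e,d), above(e,e), at(e), linked(a,a), linked(d,e), linked(e,e), linked(f,a), marked(b,d), marked(d,d), marked(d,e)}
4. swap(d)  →  {above(d,d), above(e,d), above(e,e), at(e), inpos(d), linked(a,a), linked(d,d), linked(d,e), linked(e,e), linked(f,a), marked(b,d), marked(d,d), marked(d,e)}
optimal plan length = 4; 4 > 1

No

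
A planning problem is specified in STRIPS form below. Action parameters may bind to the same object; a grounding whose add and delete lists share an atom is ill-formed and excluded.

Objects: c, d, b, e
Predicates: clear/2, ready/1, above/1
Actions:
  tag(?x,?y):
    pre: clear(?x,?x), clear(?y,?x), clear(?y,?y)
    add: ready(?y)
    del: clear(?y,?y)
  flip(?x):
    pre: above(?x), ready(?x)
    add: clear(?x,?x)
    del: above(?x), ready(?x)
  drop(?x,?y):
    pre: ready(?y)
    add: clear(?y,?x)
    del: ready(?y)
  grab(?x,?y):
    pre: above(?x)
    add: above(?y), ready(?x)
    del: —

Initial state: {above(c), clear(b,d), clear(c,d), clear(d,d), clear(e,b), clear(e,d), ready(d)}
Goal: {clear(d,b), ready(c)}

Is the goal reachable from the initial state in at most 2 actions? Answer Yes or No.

Yes

1. drop(b,d)  →  {above(c), clear(b,d), clear(c,d), clear(d,b), clear(d,d), clear(e,b), clear(e,d)}
2. grab(c,c)  →  {above(c), clear(b,d), clear(c,d), clear(d,b), clear(d,d), clear(e,b), clear(e,d), ready(c)}
optimal plan length = 2; 2 ≤ 2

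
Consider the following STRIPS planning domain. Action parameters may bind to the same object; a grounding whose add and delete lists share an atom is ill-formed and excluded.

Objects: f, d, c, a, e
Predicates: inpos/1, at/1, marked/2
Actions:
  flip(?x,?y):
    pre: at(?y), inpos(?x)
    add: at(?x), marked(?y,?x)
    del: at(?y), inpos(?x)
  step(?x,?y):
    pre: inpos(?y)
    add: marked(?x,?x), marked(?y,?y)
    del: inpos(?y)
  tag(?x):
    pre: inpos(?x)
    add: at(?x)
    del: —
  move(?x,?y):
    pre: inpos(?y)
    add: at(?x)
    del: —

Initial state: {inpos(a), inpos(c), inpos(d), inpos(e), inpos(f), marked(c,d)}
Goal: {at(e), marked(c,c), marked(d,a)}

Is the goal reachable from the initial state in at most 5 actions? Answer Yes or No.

1. step(f,c)  →  {inpos(a), inpos(d), inpos(e), inpos(f), marked(c,c), marked(c,d), marked(f,f)}
2. tag(d)  →  {at(d), inpos(a), inpos(d), inpos(e), inpos(f), marked(c,c), marked(c,d), marked(f,f)}
3. flip(a,d)  →  {at(a), inpos(d), inpos(e), inpos(f), marked(c,c), marked(c,d), marked(d,a), marked(f,f)}
4. flip(e,a)  →  {at(e), inpos(d), inpos(f), marked(a,e), marked(c,c), marked(c,d), marked(d,a), marked(f,f)}
optimal plan length = 4; 4 ≤ 5

Yes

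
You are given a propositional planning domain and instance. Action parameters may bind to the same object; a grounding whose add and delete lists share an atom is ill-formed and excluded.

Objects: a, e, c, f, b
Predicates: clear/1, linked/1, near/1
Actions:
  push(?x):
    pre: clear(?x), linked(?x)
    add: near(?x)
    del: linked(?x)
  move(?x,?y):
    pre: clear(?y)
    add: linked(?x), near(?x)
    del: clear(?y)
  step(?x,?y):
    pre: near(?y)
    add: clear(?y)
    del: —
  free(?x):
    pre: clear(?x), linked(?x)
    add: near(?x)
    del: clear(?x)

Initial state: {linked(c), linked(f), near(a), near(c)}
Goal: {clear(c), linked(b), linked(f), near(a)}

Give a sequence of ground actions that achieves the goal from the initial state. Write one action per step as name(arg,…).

1. step(a,a)  →  {clear(a), linked(c), linked(f), near(a), near(c)}
2. move(b,a)  →  {linked(b), linked(c), linked(f), near(a), near(b), near(c)}
3. step(a,c)  →  {clear(c), linked(b), linked(c), linked(f), near(a), near(b), near(c)}

step(a,a); move(b,a); step(a,c)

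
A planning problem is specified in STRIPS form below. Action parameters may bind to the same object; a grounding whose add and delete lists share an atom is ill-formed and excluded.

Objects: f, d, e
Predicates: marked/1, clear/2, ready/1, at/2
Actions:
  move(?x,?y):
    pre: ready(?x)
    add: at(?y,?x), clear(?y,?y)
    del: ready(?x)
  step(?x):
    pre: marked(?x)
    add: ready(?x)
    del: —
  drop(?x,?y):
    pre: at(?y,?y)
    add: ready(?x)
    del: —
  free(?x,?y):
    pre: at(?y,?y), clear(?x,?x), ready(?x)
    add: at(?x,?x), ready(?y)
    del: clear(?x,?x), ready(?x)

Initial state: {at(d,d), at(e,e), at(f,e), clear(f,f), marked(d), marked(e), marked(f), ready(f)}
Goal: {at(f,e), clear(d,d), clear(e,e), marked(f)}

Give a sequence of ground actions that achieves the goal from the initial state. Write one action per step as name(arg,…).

move(f,d); step(f); move(f,e)

1. move(f,d)  →  {at(d,d), at(d,f), at(e,e), at(f,e), clear(d,d), clear(f,f), marked(d), marked(e), marked(f)}
2. step(f)  →  {at(d,d), at(d,f), at(e,e), at(f,e), clear(d,d), clear(f,f), marked(d), marked(e), marked(f), ready(f)}
3. move(f,e)  →  {at(d,d), at(d,f), at(e,e), at(e,f), at(f,e), clear(d,d), clear(e,e), clear(f,f), marked(d), marked(e), marked(f)}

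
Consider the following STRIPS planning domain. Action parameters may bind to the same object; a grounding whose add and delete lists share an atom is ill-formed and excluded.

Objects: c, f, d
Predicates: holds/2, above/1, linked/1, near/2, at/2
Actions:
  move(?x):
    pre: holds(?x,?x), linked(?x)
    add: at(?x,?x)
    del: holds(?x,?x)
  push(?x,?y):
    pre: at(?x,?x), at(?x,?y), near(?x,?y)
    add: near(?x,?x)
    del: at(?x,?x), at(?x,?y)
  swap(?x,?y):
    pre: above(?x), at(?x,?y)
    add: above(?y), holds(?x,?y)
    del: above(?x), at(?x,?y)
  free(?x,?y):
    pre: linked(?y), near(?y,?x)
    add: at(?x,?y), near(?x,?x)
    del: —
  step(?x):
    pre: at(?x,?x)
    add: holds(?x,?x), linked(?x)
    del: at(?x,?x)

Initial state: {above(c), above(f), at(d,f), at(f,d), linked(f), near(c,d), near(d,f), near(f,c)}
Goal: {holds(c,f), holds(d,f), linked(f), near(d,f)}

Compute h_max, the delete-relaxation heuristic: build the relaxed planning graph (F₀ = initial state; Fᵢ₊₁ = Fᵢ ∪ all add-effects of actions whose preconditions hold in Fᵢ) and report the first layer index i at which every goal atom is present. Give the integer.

2

F0 = init (8 atoms)
F1 = F0 ∪ {above(d), at(c,f), holds(f,d), near(c,c)}  (12 atoms)
F2 = F1 ∪ {holds(c,f), holds(d,f)}  (14 atoms)
goal ⊆ F2  ⇒  h_max = 2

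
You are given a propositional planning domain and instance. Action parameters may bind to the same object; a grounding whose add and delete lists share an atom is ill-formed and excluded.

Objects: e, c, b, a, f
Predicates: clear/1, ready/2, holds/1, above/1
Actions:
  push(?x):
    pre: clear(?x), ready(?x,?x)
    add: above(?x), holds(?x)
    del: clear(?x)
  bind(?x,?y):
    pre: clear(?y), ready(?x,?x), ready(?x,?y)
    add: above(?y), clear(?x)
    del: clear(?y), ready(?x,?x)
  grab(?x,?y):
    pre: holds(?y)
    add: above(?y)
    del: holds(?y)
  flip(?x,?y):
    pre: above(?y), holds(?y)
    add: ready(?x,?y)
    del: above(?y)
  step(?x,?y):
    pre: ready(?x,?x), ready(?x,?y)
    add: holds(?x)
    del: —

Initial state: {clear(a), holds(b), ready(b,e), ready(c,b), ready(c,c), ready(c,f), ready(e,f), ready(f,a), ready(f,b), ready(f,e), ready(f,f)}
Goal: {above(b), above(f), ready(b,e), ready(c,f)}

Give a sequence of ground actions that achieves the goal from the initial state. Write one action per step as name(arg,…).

1. bind(f,a)  →  {above(a), clear(f), holds(b), ready(b,e), ready(c,b), ready(c,c), ready(c,f), ready(e,f), ready(f,a), ready(f,b), ready(f,e)}
2. bind(c,f)  →  {above(a), above(f), clear(c), holds(b), ready(b,e), ready(c,b), ready(c,f), ready(e,f), ready(f,a), ready(f,b), ready(f,e)}
3. grab(e,b)  →  {above(a), above(b), above(f), clear(c), ready(b,e), ready(c,b), ready(c,f), ready(e,f), ready(f,a), ready(f,b), ready(f,e)}

bind(f,a); bind(c,f); grab(e,b)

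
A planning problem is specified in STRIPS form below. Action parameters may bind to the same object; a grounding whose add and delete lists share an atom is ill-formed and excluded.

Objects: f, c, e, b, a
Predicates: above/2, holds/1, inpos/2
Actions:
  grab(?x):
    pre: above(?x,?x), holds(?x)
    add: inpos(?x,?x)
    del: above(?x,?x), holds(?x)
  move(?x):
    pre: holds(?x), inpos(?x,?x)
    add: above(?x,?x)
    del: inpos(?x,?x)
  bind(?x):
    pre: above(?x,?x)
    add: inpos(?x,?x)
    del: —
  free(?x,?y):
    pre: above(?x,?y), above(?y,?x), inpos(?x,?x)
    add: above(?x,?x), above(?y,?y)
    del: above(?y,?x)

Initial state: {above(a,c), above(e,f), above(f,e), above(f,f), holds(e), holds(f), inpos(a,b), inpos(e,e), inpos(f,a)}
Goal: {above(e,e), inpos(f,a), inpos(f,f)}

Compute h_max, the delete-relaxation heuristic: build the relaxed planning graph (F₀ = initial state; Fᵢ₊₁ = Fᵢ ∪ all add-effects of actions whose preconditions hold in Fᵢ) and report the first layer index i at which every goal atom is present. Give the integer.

1

F0 = init (9 atoms)
F1 = F0 ∪ {above(e,e), inpos(f,f)}  (11 atoms)
goal ⊆ F1  ⇒  h_max = 1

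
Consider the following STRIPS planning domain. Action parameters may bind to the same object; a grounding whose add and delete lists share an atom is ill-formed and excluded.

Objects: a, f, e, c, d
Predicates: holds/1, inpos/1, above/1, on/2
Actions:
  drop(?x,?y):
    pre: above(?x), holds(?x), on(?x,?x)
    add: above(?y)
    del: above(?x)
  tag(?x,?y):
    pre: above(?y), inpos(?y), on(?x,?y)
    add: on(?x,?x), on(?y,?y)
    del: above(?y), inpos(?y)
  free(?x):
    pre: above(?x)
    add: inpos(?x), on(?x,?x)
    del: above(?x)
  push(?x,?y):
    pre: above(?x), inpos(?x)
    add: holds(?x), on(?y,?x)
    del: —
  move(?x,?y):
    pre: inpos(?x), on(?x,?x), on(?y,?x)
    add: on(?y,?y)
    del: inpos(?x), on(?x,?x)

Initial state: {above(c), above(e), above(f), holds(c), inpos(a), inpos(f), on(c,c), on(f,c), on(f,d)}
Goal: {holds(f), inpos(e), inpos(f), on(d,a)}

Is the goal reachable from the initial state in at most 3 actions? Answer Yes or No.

No

1. drop(c,a)  →  {above(a), above(e), above(f), holds(c), inpos(a), inpos(f), on(c,c), on(f,c), on(f,d)}
2. free(e)  →  {above(a), above(f), holds(c), inpos(a), inpos(e), inpos(f), on(c,c), on(e,e), on(f,c), on(f,d)}
3. push(a,d)  →  {above(a), above(f), holds(a), holds(c), inpos(a), inpos(e), inpos(f), on(c,c), on(d,a), on(e,e), on(f,c), on(f,d)}
4. push(f,a)  →  {above(a), above(f), holds(a), holds(c), holds(f), inpos(a), inpos(e), inpos(f), on(a,f), on(c,c), on(d,a), on(e,e), on(f,c), on(f,d)}
optimal plan length = 4; 4 > 3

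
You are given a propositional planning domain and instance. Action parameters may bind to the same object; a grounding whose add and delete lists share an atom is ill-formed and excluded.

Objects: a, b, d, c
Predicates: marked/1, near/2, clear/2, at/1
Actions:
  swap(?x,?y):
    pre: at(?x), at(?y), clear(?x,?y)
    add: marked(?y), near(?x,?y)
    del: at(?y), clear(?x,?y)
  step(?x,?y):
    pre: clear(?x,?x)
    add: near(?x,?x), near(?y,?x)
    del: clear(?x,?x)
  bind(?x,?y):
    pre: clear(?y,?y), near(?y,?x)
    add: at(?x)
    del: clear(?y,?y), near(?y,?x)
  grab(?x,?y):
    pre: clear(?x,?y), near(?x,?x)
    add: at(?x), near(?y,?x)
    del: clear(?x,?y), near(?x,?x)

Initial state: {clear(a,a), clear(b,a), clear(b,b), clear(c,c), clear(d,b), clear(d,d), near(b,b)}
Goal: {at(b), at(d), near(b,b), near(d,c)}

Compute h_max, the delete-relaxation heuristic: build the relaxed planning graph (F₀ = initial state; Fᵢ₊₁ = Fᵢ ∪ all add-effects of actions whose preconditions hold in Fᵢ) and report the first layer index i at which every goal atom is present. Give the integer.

F0 = init (7 atoms)
F1 = F0 ∪ {at(b), near(a,a), near(a,b), near(a,c), near(a,d), near(b,a), near(b,c), near(b,d), near(c,a), near(c,b), near(c,c), near(c,d), near(d,a), near(d,b), near(d,c), near(d,d)}  (23 atoms)
F2 = F1 ∪ {at(a), at(c), at(d), marked(b)}  (27 atoms)
goal ⊆ F2  ⇒  h_max = 2

2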